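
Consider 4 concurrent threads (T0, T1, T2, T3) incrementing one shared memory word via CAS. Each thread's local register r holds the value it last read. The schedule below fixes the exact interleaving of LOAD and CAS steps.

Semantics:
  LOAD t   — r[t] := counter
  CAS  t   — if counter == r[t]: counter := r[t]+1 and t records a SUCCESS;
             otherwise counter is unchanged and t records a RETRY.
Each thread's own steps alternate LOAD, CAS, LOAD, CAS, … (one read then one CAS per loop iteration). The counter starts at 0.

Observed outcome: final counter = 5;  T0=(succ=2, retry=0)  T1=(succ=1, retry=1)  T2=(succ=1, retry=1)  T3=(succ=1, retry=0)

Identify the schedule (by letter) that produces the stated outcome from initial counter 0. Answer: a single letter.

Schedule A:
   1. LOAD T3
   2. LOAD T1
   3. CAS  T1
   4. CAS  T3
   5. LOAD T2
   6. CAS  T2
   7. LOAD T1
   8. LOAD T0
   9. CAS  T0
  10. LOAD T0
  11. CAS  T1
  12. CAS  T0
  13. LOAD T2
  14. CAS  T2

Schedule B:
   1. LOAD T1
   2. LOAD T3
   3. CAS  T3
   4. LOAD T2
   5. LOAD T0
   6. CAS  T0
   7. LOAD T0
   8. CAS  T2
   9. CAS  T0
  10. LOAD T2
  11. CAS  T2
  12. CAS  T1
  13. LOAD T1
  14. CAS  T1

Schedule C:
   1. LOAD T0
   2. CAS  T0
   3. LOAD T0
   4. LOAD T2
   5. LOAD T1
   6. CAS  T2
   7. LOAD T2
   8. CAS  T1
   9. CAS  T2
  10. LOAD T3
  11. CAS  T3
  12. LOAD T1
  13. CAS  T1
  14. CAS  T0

Run B:
[1] T1.load  rd  (counter 0, T1.r 0)
[2] T3.load  rd  (counter 0, T3.r 0)
[3] T3.cas  hit  (counter 1, T3.r 0)
[4] T2.load  rd  (counter 1, T2.r 1)
[5] T0.load  rd  (counter 1, T0.r 1)
[6] T0.cas  hit  (counter 2, T0.r 1)
[7] T0.load  rd  (counter 2, T0.r 2)
[8] T2.cas  miss  (counter 2, T2.r 1)
[9] T0.cas  hit  (counter 3, T0.r 2)
[10] T2.load  rd  (counter 3, T2.r 3)
[11] T2.cas  hit  (counter 4, T2.r 3)
[12] T1.cas  miss  (counter 4, T1.r 0)
[13] T1.load  rd  (counter 4, T1.r 4)
[14] T1.cas  hit  (counter 5, T1.r 4)

B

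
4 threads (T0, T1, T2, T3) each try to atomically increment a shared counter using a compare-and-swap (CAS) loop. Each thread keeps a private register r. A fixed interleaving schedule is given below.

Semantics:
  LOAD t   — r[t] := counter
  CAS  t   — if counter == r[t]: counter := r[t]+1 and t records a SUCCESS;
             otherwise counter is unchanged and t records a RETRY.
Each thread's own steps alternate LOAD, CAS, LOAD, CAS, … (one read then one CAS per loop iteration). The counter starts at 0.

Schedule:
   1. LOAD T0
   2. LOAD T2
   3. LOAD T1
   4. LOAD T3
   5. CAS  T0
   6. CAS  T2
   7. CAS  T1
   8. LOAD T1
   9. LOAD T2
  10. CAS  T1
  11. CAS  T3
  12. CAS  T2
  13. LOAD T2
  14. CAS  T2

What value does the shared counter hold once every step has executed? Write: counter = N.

#1 T0 reads 0
#2 T2 reads 0
#3 T1 reads 0
#4 T3 reads 0
#5 T0 CAS(0→1) writes; counter now 1
#6 T2 CAS(0→1) fails; counter now 1
#7 T1 CAS(0→1) fails; counter now 1
#8 T1 reads 1
#9 T2 reads 1
#10 T1 CAS(1→2) writes; counter now 2
#11 T3 CAS(0→1) fails; counter now 2
#12 T2 CAS(1→2) fails; counter now 2
#13 T2 reads 2
#14 T2 CAS(2→3) writes; counter now 3

counter = 3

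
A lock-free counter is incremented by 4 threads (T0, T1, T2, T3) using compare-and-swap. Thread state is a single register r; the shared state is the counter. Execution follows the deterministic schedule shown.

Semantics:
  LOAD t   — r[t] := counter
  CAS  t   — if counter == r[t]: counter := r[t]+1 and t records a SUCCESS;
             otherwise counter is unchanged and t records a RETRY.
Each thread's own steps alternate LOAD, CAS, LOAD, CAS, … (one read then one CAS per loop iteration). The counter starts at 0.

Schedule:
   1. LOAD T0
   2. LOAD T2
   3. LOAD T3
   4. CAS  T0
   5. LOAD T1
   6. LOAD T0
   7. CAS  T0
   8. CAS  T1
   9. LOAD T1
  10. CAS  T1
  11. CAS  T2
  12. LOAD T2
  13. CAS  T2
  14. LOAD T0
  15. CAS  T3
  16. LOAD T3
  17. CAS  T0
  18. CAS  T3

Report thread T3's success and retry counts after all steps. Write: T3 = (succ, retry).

T0 LOAD — after: cnt=0, r=0 — load
T2 LOAD — after: cnt=0, r=0 — load
T3 LOAD — after: cnt=0, r=0 — load
T0 CAS — after: cnt=1, r=0 — ok
T1 LOAD — after: cnt=1, r=1 — load
T0 LOAD — after: cnt=1, r=1 — load
T0 CAS — after: cnt=2, r=1 — ok
T1 CAS — after: cnt=2, r=1 — retry
T1 LOAD — after: cnt=2, r=2 — load
T1 CAS — after: cnt=3, r=2 — ok
T2 CAS — after: cnt=3, r=0 — retry
T2 LOAD — after: cnt=3, r=3 — load
T2 CAS — after: cnt=4, r=3 — ok
T0 LOAD — after: cnt=4, r=4 — load
T3 CAS — after: cnt=4, r=0 — retry
T3 LOAD — after: cnt=4, r=4 — load
T0 CAS — after: cnt=5, r=4 — ok
T3 CAS — after: cnt=5, r=4 — retry

T3 = (0, 2)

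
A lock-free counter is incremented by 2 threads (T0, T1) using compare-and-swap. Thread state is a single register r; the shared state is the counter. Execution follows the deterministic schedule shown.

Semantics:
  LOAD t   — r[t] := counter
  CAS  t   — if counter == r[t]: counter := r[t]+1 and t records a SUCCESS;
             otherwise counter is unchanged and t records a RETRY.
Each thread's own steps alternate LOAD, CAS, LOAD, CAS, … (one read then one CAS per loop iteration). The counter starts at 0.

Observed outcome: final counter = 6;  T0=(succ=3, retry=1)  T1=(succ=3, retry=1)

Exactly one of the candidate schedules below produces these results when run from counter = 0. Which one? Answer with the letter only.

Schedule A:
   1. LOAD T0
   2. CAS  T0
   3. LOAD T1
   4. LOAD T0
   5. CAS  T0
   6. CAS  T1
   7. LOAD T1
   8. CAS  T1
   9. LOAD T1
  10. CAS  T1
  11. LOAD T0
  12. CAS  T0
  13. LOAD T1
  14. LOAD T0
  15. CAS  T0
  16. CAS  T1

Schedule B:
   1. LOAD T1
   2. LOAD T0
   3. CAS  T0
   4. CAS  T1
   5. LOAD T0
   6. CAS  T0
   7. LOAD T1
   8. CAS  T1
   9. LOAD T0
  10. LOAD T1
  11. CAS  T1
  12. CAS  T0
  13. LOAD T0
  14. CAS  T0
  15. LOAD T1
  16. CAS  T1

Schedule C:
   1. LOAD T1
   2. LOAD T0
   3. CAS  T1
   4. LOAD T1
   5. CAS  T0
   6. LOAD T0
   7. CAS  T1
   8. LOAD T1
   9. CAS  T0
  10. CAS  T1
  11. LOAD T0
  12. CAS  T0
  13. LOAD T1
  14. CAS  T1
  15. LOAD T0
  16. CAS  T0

Run B:
step 1: T1 LOAD ⇒ load; ctr=0 reg=0
step 2: T0 LOAD ⇒ load; ctr=0 reg=0
step 3: T0 CAS ⇒ ok; ctr=1 reg=0
step 4: T1 CAS ⇒ retry; ctr=1 reg=0
step 5: T0 LOAD ⇒ load; ctr=1 reg=1
step 6: T0 CAS ⇒ ok; ctr=2 reg=1
step 7: T1 LOAD ⇒ load; ctr=2 reg=2
step 8: T1 CAS ⇒ ok; ctr=3 reg=2
step 9: T0 LOAD ⇒ load; ctr=3 reg=3
step 10: T1 LOAD ⇒ load; ctr=3 reg=3
step 11: T1 CAS ⇒ ok; ctr=4 reg=3
step 12: T0 CAS ⇒ retry; ctr=4 reg=3
step 13: T0 LOAD ⇒ load; ctr=4 reg=4
step 14: T0 CAS ⇒ ok; ctr=5 reg=4
step 15: T1 LOAD ⇒ load; ctr=5 reg=5
step 16: T1 CAS ⇒ ok; ctr=6 reg=5

B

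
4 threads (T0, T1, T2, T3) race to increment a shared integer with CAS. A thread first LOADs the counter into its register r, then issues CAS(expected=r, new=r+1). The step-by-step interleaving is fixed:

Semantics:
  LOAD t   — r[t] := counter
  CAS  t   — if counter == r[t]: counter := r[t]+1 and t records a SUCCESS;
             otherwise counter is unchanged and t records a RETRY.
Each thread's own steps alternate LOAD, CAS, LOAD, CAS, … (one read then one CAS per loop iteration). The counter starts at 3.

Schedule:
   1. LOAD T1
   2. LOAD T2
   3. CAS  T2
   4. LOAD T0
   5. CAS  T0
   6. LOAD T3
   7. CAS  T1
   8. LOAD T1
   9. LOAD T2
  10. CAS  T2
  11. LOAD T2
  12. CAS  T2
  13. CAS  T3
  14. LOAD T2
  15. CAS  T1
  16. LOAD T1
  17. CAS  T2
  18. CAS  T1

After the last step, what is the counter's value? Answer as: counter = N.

[1] T1.load  rd  (counter 3, T1.r 3)
[2] T2.load  rd  (counter 3, T2.r 3)
[3] T2.cas  hit  (counter 4, T2.r 3)
[4] T0.load  rd  (counter 4, T0.r 4)
[5] T0.cas  hit  (counter 5, T0.r 4)
[6] T3.load  rd  (counter 5, T3.r 5)
[7] T1.cas  miss  (counter 5, T1.r 3)
[8] T1.load  rd  (counter 5, T1.r 5)
[9] T2.load  rd  (counter 5, T2.r 5)
[10] T2.cas  hit  (counter 6, T2.r 5)
[11] T2.load  rd  (counter 6, T2.r 6)
[12] T2.cas  hit  (counter 7, T2.r 6)
[13] T3.cas  miss  (counter 7, T3.r 5)
[14] T2.load  rd  (counter 7, T2.r 7)
[15] T1.cas  miss  (counter 7, T1.r 5)
[16] T1.load  rd  (counter 7, T1.r 7)
[17] T2.cas  hit  (counter 8, T2.r 7)
[18] T1.cas  miss  (counter 8, T1.r 7)

counter = 8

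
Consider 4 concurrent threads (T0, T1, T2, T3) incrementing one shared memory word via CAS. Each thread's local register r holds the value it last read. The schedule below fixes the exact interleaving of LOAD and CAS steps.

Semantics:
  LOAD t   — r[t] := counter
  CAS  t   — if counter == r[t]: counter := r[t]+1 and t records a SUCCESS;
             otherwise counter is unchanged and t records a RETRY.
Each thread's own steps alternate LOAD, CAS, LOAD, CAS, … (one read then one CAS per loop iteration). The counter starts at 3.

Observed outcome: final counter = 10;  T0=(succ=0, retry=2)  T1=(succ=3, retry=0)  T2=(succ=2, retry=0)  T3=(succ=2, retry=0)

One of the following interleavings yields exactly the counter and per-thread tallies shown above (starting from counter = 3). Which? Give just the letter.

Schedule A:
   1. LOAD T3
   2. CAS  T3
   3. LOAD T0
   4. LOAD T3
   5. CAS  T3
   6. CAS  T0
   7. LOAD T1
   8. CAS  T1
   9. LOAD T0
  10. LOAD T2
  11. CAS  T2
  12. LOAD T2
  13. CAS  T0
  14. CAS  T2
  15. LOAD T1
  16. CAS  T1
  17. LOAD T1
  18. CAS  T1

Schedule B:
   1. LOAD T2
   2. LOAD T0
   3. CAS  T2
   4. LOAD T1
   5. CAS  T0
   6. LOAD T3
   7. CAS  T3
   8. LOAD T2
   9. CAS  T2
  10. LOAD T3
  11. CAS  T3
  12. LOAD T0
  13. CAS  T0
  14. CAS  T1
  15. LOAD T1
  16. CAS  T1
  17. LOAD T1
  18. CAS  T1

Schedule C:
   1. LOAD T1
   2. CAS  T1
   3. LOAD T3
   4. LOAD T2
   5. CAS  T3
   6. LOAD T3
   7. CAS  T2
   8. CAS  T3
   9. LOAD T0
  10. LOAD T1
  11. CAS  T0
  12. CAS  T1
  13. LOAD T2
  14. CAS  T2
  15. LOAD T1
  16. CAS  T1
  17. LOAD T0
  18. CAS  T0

Run A:
   1) LOAD T3:  M=3  r_T3=3
   2) CAS  T3:  M=4  r_T3=3 ✓
   3) LOAD T0:  M=4  r_T0=4
   4) LOAD T3:  M=4  r_T3=4
   5) CAS  T3:  M=5  r_T3=4 ✓
   6) CAS  T0:  M=5  r_T0=4 ✗
   7) LOAD T1:  M=5  r_T1=5
   8) CAS  T1:  M=6  r_T1=5 ✓
   9) LOAD T0:  M=6  r_T0=6
  10) LOAD T2:  M=6  r_T2=6
  11) CAS  T2:  M=7  r_T2=6 ✓
  12) LOAD T2:  M=7  r_T2=7
  13) CAS  T0:  M=7  r_T0=6 ✗
  14) CAS  T2:  M=8  r_T2=7 ✓
  15) LOAD T1:  M=8  r_T1=8
  16) CAS  T1:  M=9  r_T1=8 ✓
  17) LOAD T1:  M=9  r_T1=9
  18) CAS  T1:  M=10  r_T1=9 ✓

A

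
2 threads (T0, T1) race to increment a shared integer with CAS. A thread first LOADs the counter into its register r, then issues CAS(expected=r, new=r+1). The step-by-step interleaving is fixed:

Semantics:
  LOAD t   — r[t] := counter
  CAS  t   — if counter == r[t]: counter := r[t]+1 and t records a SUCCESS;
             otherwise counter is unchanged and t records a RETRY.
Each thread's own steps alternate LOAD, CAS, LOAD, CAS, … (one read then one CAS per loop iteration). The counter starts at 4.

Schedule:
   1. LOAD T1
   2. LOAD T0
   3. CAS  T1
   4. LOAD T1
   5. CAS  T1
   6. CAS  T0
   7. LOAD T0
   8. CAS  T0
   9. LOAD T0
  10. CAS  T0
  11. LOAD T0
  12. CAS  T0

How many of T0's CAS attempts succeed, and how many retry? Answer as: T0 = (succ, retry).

[1] T1.load  rd  (counter 4, T1.r 4)
[2] T0.load  rd  (counter 4, T0.r 4)
[3] T1.cas  hit  (counter 5, T1.r 4)
[4] T1.load  rd  (counter 5, T1.r 5)
[5] T1.cas  hit  (counter 6, T1.r 5)
[6] T0.cas  miss  (counter 6, T0.r 4)
[7] T0.load  rd  (counter 6, T0.r 6)
[8] T0.cas  hit  (counter 7, T0.r 6)
[9] T0.load  rd  (counter 7, T0.r 7)
[10] T0.cas  hit  (counter 8, T0.r 7)
[11] T0.load  rd  (counter 8, T0.r 8)
[12] T0.cas  hit  (counter 9, T0.r 8)

T0 = (3, 1)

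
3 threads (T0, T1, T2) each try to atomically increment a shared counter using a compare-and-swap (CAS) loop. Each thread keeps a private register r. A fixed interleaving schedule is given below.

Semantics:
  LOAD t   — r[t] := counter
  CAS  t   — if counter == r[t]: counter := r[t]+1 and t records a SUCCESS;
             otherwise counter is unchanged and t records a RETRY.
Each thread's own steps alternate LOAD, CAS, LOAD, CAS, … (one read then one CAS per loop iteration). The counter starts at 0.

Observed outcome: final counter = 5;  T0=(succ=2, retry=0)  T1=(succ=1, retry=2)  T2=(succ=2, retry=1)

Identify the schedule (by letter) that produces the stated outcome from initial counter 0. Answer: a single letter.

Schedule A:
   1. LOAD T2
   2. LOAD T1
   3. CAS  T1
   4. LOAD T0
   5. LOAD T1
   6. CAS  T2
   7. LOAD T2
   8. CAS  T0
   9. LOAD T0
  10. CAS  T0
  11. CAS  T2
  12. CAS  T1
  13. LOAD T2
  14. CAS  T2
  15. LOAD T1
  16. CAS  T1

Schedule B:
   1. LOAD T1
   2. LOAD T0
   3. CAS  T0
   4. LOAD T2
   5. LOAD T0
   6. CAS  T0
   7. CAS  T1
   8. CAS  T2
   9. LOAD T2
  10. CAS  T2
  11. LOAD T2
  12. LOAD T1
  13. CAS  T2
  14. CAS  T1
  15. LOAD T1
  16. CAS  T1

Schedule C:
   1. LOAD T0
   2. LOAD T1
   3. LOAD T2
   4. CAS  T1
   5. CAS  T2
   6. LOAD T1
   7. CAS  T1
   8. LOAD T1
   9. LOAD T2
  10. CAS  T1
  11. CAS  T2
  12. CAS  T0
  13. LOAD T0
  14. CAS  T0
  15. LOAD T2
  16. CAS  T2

Simulating candidate B:
#1 T1 reads 0
#2 T0 reads 0
#3 T0 CAS(0→1) writes; counter now 1
#4 T2 reads 1
#5 T0 reads 1
#6 T0 CAS(1→2) writes; counter now 2
#7 T1 CAS(0→1) fails; counter now 2
#8 T2 CAS(1→2) fails; counter now 2
#9 T2 reads 2
#10 T2 CAS(2→3) writes; counter now 3
#11 T2 reads 3
#12 T1 reads 3
#13 T2 CAS(3→4) writes; counter now 4
#14 T1 CAS(3→4) fails; counter now 4
#15 T1 reads 4
#16 T1 CAS(4→5) writes; counter now 5

B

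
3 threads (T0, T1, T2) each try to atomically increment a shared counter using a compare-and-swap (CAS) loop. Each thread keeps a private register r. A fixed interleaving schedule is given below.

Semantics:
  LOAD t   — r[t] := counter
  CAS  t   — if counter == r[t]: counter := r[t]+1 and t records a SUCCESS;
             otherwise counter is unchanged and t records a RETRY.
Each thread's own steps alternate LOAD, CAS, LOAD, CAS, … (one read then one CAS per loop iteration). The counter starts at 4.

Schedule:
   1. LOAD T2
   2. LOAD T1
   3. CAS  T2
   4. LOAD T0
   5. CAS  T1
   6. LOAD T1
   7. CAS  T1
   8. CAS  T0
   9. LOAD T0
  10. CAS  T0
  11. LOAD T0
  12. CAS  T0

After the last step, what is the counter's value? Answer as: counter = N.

T2 LOAD — after: cnt=4, r=4 — load
T1 LOAD — after: cnt=4, r=4 — load
T2 CAS — after: cnt=5, r=4 — ok
T0 LOAD — after: cnt=5, r=5 — load
T1 CAS — after: cnt=5, r=4 — retry
T1 LOAD — after: cnt=5, r=5 — load
T1 CAS — after: cnt=6, r=5 — ok
T0 CAS — after: cnt=6, r=5 — retry
T0 LOAD — after: cnt=6, r=6 — load
T0 CAS — after: cnt=7, r=6 — ok
T0 LOAD — after: cnt=7, r=7 — load
T0 CAS — after: cnt=8, r=7 — ok

counter = 8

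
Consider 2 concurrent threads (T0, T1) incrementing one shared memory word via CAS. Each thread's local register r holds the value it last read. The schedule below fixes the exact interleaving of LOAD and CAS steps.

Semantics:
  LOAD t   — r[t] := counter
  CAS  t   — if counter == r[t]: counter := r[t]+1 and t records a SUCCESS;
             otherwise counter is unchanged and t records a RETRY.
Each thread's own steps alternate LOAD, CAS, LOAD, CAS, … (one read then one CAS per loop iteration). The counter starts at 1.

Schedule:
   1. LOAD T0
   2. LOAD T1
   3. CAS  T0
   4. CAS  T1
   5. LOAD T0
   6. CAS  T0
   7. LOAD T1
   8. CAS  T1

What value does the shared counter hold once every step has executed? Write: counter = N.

   1) LOAD T0:  M=1  r_T0=1
   2) LOAD T1:  M=1  r_T1=1
   3) CAS  T0:  M=2  r_T0=1 ✓
   4) CAS  T1:  M=2  r_T1=1 ✗
   5) LOAD T0:  M=2  r_T0=2
   6) CAS  T0:  M=3  r_T0=2 ✓
   7) LOAD T1:  M=3  r_T1=3
   8) CAS  T1:  M=4  r_T1=3 ✓

counter = 4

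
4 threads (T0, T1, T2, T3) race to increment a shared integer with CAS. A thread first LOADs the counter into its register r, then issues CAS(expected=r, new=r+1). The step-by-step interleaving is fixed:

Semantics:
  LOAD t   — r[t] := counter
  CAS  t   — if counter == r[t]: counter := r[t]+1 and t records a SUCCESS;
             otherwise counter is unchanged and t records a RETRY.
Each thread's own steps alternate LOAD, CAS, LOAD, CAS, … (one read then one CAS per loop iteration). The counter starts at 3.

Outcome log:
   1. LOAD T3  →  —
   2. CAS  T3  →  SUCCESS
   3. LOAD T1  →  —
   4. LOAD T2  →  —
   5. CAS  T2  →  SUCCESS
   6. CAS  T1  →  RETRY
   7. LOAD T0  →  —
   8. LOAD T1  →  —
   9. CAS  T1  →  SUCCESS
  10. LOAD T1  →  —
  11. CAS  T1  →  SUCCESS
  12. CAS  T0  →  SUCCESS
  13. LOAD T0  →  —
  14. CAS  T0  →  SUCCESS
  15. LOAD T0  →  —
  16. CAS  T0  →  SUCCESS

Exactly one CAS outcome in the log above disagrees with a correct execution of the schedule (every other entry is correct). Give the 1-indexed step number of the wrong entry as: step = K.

step = 12

Reference trace:
#1 T3 reads 3
#2 T3 CAS(3→4) writes; counter now 4
#3 T1 reads 4
#4 T2 reads 4
#5 T2 CAS(4→5) writes; counter now 5
#6 T1 CAS(4→5) fails; counter now 5
#7 T0 reads 5
#8 T1 reads 5
#9 T1 CAS(5→6) writes; counter now 6
#10 T1 reads 6
#11 T1 CAS(6→7) writes; counter now 7
#12 T0 CAS(5→6) fails; counter now 7
#13 T0 reads 7
#14 T0 CAS(7→8) writes; counter now 8
#15 T0 reads 8
#16 T0 CAS(8→9) writes; counter now 9
Flip is step 12.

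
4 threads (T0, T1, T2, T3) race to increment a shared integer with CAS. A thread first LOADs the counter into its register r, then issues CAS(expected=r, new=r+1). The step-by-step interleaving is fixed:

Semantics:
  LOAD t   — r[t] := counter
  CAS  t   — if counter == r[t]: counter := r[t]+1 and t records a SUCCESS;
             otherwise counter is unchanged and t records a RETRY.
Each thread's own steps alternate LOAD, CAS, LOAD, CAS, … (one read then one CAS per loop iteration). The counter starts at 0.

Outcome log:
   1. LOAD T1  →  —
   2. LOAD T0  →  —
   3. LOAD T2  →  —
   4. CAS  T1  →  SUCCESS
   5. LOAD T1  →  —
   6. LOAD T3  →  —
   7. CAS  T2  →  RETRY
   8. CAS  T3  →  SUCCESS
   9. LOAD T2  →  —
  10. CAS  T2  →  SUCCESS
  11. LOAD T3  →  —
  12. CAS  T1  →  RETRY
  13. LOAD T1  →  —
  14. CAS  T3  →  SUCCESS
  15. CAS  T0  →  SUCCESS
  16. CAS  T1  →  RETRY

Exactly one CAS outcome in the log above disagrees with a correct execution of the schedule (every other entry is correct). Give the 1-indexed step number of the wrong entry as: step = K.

Re-executing:
step 1: T1 LOAD ⇒ load; ctr=0 reg=0
step 2: T0 LOAD ⇒ load; ctr=0 reg=0
step 3: T2 LOAD ⇒ load; ctr=0 reg=0
step 4: T1 CAS ⇒ ok; ctr=1 reg=0
step 5: T1 LOAD ⇒ load; ctr=1 reg=1
step 6: T3 LOAD ⇒ load; ctr=1 reg=1
step 7: T2 CAS ⇒ retry; ctr=1 reg=0
step 8: T3 CAS ⇒ ok; ctr=2 reg=1
step 9: T2 LOAD ⇒ load; ctr=2 reg=2
step 10: T2 CAS ⇒ ok; ctr=3 reg=2
step 11: T3 LOAD ⇒ load; ctr=3 reg=3
step 12: T1 CAS ⇒ retry; ctr=3 reg=1
step 13: T1 LOAD ⇒ load; ctr=3 reg=3
step 14: T3 CAS ⇒ ok; ctr=4 reg=3
step 15: T0 CAS ⇒ retry; ctr=4 reg=0
step 16: T1 CAS ⇒ retry; ctr=4 reg=3
Mismatch at 15.

step = 15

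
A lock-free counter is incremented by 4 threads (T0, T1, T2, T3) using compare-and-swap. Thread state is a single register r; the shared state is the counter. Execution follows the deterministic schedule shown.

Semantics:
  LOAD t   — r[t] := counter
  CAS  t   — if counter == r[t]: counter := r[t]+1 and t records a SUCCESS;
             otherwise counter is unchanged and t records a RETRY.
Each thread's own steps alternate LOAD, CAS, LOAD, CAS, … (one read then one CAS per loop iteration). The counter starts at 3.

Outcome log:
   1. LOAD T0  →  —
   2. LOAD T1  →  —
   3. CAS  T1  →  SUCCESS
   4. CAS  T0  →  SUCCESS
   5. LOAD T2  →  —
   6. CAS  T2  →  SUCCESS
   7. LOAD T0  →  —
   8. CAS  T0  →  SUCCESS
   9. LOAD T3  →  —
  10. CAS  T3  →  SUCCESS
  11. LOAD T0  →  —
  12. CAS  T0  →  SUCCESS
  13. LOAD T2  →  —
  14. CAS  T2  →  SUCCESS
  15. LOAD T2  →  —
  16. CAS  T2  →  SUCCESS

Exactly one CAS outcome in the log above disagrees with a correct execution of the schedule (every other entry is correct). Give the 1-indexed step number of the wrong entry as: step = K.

Reference trace:
step 1: T0 LOAD ⇒ load; ctr=3 reg=3
step 2: T1 LOAD ⇒ load; ctr=3 reg=3
step 3: T1 CAS ⇒ ok; ctr=4 reg=3
step 4: T0 CAS ⇒ retry; ctr=4 reg=3
step 5: T2 LOAD ⇒ load; ctr=4 reg=4
step 6: T2 CAS ⇒ ok; ctr=5 reg=4
step 7: T0 LOAD ⇒ load; ctr=5 reg=5
step 8: T0 CAS ⇒ ok; ctr=6 reg=5
step 9: T3 LOAD ⇒ load; ctr=6 reg=6
step 10: T3 CAS ⇒ ok; ctr=7 reg=6
step 11: T0 LOAD ⇒ load; ctr=7 reg=7
step 12: T0 CAS ⇒ ok; ctr=8 reg=7
step 13: T2 LOAD ⇒ load; ctr=8 reg=8
step 14: T2 CAS ⇒ ok; ctr=9 reg=8
step 15: T2 LOAD ⇒ load; ctr=9 reg=9
step 16: T2 CAS ⇒ ok; ctr=10 reg=9
Mismatch at 4.

step = 4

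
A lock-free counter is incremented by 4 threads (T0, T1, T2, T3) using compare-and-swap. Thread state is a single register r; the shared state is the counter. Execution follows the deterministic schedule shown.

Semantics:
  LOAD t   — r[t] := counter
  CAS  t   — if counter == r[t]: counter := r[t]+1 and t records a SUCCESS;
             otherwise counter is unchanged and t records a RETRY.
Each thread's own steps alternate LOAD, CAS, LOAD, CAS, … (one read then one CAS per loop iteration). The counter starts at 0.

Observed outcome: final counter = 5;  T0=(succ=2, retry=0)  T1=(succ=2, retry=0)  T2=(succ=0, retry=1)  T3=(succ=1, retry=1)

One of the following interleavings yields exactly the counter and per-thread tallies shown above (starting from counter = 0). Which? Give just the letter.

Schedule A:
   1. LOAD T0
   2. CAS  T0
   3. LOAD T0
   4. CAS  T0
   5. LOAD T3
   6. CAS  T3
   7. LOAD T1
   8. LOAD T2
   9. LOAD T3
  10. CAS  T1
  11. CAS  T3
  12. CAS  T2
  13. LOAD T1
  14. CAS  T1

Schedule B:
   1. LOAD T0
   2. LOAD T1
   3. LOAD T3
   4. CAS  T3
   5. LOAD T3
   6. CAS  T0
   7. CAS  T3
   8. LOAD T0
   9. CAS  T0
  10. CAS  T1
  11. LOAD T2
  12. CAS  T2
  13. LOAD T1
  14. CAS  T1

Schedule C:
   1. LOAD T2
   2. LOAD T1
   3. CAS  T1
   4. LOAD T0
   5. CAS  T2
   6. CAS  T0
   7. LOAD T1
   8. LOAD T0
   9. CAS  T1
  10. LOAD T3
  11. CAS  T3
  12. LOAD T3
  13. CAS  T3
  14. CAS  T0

A

Run A:
[1] T0.load  rd  (counter 0, T0.r 0)
[2] T0.cas  hit  (counter 1, T0.r 0)
[3] T0.load  rd  (counter 1, T0.r 1)
[4] T0.cas  hit  (counter 2, T0.r 1)
[5] T3.load  rd  (counter 2, T3.r 2)
[6] T3.cas  hit  (counter 3, T3.r 2)
[7] T1.load  rd  (counter 3, T1.r 3)
[8] T2.load  rd  (counter 3, T2.r 3)
[9] T3.load  rd  (counter 3, T3.r 3)
[10] T1.cas  hit  (counter 4, T1.r 3)
[11] T3.cas  miss  (counter 4, T3.r 3)
[12] T2.cas  miss  (counter 4, T2.r 3)
[13] T1.load  rd  (counter 4, T1.r 4)
[14] T1.cas  hit  (counter 5, T1.r 4)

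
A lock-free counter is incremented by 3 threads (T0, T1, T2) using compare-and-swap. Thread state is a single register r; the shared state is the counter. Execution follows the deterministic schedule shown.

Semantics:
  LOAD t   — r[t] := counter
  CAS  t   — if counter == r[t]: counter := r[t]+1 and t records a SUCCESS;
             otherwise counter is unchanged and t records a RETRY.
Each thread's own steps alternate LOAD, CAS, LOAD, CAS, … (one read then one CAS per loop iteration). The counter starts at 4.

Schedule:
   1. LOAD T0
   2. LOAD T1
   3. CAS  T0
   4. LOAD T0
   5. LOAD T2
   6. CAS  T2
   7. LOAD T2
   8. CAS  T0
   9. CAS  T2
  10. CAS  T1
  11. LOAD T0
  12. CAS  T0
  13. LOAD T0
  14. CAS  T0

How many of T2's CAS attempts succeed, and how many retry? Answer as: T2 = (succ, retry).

[1] T0.load  rd  (counter 4, T0.r 4)
[2] T1.load  rd  (counter 4, T1.r 4)
[3] T0.cas  hit  (counter 5, T0.r 4)
[4] T0.load  rd  (counter 5, T0.r 5)
[5] T2.load  rd  (counter 5, T2.r 5)
[6] T2.cas  hit  (counter 6, T2.r 5)
[7] T2.load  rd  (counter 6, T2.r 6)
[8] T0.cas  miss  (counter 6, T0.r 5)
[9] T2.cas  hit  (counter 7, T2.r 6)
[10] T1.cas  miss  (counter 7, T1.r 4)
[11] T0.load  rd  (counter 7, T0.r 7)
[12] T0.cas  hit  (counter 8, T0.r 7)
[13] T0.load  rd  (counter 8, T0.r 8)
[14] T0.cas  hit  (counter 9, T0.r 8)

T2 = (2, 0)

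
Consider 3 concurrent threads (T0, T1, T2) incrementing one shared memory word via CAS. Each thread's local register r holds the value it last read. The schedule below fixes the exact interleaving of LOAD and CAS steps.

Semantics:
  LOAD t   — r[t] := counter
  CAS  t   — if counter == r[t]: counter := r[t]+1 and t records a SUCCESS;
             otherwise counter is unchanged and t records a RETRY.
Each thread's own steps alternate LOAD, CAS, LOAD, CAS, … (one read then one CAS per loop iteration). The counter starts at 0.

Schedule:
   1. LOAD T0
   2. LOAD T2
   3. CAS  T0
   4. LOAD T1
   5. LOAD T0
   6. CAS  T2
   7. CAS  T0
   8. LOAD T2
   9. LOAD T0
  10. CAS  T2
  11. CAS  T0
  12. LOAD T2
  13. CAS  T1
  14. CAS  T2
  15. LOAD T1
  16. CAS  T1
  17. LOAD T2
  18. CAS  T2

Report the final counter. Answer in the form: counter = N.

[1] T0.load  rd  (counter 0, T0.r 0)
[2] T2.load  rd  (counter 0, T2.r 0)
[3] T0.cas  hit  (counter 1, T0.r 0)
[4] T1.load  rd  (counter 1, T1.r 1)
[5] T0.load  rd  (counter 1, T0.r 1)
[6] T2.cas  miss  (counter 1, T2.r 0)
[7] T0.cas  hit  (counter 2, T0.r 1)
[8] T2.load  rd  (counter 2, T2.r 2)
[9] T0.load  rd  (counter 2, T0.r 2)
[10] T2.cas  hit  (counter 3, T2.r 2)
[11] T0.cas  miss  (counter 3, T0.r 2)
[12] T2.load  rd  (counter 3, T2.r 3)
[13] T1.cas  miss  (counter 3, T1.r 1)
[14] T2.cas  hit  (counter 4, T2.r 3)
[15] T1.load  rd  (counter 4, T1.r 4)
[16] T1.cas  hit  (counter 5, T1.r 4)
[17] T2.load  rd  (counter 5, T2.r 5)
[18] T2.cas  hit  (counter 6, T2.r 5)

counter = 6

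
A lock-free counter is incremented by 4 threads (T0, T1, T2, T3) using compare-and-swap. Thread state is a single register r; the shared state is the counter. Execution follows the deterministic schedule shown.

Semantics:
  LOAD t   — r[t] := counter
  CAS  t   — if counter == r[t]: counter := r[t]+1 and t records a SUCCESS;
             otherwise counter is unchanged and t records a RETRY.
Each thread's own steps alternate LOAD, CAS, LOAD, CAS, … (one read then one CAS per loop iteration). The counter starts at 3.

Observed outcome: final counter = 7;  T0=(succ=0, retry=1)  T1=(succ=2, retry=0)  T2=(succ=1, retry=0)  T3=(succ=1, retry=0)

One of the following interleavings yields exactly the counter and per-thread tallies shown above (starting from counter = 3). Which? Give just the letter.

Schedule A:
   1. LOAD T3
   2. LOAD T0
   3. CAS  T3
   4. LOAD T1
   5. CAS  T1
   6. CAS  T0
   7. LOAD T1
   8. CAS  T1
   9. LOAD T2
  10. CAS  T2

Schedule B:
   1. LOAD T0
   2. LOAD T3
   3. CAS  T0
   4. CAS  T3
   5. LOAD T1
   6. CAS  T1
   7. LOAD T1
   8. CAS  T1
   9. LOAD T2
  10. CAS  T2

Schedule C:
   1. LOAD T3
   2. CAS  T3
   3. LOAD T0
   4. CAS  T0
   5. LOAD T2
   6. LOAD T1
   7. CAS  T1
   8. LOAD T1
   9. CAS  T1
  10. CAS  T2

Simulating candidate A:
[1] T3.load  rd  (counter 3, T3.r 3)
[2] T0.load  rd  (counter 3, T0.r 3)
[3] T3.cas  hit  (counter 4, T3.r 3)
[4] T1.load  rd  (counter 4, T1.r 4)
[5] T1.cas  hit  (counter 5, T1.r 4)
[6] T0.cas  miss  (counter 5, T0.r 3)
[7] T1.load  rd  (counter 5, T1.r 5)
[8] T1.cas  hit  (counter 6, T1.r 5)
[9] T2.load  rd  (counter 6, T2.r 6)
[10] T2.cas  hit  (counter 7, T2.r 6)

A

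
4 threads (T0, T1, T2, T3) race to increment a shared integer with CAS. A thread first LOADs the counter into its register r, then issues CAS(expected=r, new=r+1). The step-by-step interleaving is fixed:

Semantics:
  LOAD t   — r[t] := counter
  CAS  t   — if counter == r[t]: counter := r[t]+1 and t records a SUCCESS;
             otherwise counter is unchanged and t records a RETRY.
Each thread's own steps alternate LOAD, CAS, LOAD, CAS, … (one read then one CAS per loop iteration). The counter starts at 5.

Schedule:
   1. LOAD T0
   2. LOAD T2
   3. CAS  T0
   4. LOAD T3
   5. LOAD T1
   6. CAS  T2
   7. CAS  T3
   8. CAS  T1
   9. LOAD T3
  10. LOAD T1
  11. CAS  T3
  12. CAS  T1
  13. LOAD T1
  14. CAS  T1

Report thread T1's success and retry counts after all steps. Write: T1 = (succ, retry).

T1 = (1, 2)

step 1: T0 LOAD ⇒ load; ctr=5 reg=5
step 2: T2 LOAD ⇒ load; ctr=5 reg=5
step 3: T0 CAS ⇒ ok; ctr=6 reg=5
step 4: T3 LOAD ⇒ load; ctr=6 reg=6
step 5: T1 LOAD ⇒ load; ctr=6 reg=6
step 6: T2 CAS ⇒ retry; ctr=6 reg=5
step 7: T3 CAS ⇒ ok; ctr=7 reg=6
step 8: T1 CAS ⇒ retry; ctr=7 reg=6
step 9: T3 LOAD ⇒ load; ctr=7 reg=7
step 10: T1 LOAD ⇒ load; ctr=7 reg=7
step 11: T3 CAS ⇒ ok; ctr=8 reg=7
step 12: T1 CAS ⇒ retry; ctr=8 reg=7
step 13: T1 LOAD ⇒ load; ctr=8 reg=8
step 14: T1 CAS ⇒ ok; ctr=9 reg=8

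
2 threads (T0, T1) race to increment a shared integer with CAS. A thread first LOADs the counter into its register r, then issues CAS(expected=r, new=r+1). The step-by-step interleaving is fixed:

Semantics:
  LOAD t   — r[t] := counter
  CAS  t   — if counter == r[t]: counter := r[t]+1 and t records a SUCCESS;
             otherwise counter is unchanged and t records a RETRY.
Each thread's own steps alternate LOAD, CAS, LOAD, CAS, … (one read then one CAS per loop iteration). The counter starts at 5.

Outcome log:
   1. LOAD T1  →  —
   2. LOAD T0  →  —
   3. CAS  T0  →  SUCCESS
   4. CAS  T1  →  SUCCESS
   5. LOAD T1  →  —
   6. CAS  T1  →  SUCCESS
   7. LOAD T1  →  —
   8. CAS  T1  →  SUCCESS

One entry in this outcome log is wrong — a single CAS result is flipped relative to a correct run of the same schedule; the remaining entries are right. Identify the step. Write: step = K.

step = 4

Re-executing:
#1 T1 reads 5
#2 T0 reads 5
#3 T0 CAS(5→6) writes; counter now 6
#4 T1 CAS(5→6) fails; counter now 6
#5 T1 reads 6
#6 T1 CAS(6→7) writes; counter now 7
#7 T1 reads 7
#8 T1 CAS(7→8) writes; counter now 8
Flip is step 4.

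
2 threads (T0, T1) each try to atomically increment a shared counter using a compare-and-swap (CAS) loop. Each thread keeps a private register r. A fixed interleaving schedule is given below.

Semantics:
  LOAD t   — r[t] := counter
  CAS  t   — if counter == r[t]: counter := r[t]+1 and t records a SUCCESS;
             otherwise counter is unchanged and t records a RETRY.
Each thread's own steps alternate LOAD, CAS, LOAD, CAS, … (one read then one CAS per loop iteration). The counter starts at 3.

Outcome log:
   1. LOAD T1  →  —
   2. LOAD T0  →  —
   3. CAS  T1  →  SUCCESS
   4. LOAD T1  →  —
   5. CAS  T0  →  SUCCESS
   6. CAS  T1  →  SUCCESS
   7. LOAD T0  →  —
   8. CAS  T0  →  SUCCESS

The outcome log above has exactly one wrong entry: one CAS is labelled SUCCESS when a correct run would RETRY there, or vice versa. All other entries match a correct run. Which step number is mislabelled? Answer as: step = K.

step = 5

Re-executing:
T1 LOAD — after: cnt=3, r=3 — load
T0 LOAD — after: cnt=3, r=3 — load
T1 CAS — after: cnt=4, r=3 — ok
T1 LOAD — after: cnt=4, r=4 — load
T0 CAS — after: cnt=4, r=3 — retry
T1 CAS — after: cnt=5, r=4 — ok
T0 LOAD — after: cnt=5, r=5 — load
T0 CAS — after: cnt=6, r=5 — ok
Log disagrees first at step 5.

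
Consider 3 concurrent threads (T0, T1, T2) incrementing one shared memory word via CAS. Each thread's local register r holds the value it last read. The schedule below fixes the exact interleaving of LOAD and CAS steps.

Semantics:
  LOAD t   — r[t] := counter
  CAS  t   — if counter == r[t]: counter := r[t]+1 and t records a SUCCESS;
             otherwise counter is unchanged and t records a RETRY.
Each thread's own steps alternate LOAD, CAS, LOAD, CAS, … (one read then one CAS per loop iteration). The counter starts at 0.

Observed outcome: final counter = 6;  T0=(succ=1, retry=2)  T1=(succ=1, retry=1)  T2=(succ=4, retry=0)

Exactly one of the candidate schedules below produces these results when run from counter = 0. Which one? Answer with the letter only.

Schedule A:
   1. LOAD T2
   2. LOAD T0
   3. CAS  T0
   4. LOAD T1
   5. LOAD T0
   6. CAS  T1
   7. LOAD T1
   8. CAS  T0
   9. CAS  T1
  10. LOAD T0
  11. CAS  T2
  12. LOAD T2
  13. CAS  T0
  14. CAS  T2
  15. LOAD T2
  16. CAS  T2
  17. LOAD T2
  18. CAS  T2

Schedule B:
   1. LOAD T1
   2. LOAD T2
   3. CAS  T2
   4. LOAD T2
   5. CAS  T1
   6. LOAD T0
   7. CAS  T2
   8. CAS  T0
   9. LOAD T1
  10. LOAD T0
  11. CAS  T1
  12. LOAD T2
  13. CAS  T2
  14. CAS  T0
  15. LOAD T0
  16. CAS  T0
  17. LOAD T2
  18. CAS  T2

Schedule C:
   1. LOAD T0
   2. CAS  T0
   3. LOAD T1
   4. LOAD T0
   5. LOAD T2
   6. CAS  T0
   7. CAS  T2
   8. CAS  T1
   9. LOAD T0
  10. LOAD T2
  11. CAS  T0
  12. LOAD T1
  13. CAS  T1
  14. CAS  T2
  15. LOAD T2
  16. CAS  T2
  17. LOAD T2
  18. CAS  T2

Simulating candidate B:
[1] T1.load  rd  (counter 0, T1.r 0)
[2] T2.load  rd  (counter 0, T2.r 0)
[3] T2.cas  hit  (counter 1, T2.r 0)
[4] T2.load  rd  (counter 1, T2.r 1)
[5] T1.cas  miss  (counter 1, T1.r 0)
[6] T0.load  rd  (counter 1, T0.r 1)
[7] T2.cas  hit  (counter 2, T2.r 1)
[8] T0.cas  miss  (counter 2, T0.r 1)
[9] T1.load  rd  (counter 2, T1.r 2)
[10] T0.load  rd  (counter 2, T0.r 2)
[11] T1.cas  hit  (counter 3, T1.r 2)
[12] T2.load  rd  (counter 3, T2.r 3)
[13] T2.cas  hit  (counter 4, T2.r 3)
[14] T0.cas  miss  (counter 4, T0.r 2)
[15] T0.load  rd  (counter 4, T0.r 4)
[16] T0.cas  hit  (counter 5, T0.r 4)
[17] T2.load  rd  (counter 5, T2.r 5)
[18] T2.cas  hit  (counter 6, T2.r 5)

B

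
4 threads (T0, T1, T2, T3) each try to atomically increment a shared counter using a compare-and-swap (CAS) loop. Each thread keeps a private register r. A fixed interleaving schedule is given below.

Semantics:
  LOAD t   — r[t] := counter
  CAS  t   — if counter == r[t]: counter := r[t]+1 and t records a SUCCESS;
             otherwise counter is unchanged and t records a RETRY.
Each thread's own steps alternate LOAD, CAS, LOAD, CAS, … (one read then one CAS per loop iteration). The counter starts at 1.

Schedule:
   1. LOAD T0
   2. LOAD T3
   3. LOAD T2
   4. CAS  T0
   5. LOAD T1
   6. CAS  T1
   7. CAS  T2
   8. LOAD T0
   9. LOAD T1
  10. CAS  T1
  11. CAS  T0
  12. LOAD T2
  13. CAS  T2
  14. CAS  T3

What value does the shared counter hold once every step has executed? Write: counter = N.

1. LOAD T0 → mem=1 r[T0]=1 [LOAD]
2. LOAD T3 → mem=1 r[T3]=1 [LOAD]
3. LOAD T2 → mem=1 r[T2]=1 [LOAD]
4. CAS T0 → mem=2 r[T0]=1 [OK]
5. LOAD T1 → mem=2 r[T1]=2 [LOAD]
6. CAS T1 → mem=3 r[T1]=2 [OK]
7. CAS T2 → mem=3 r[T2]=1 [RETRY]
8. LOAD T0 → mem=3 r[T0]=3 [LOAD]
9. LOAD T1 → mem=3 r[T1]=3 [LOAD]
10. CAS T1 → mem=4 r[T1]=3 [OK]
11. CAS T0 → mem=4 r[T0]=3 [RETRY]
12. LOAD T2 → mem=4 r[T2]=4 [LOAD]
13. CAS T2 → mem=5 r[T2]=4 [OK]
14. CAS T3 → mem=5 r[T3]=1 [RETRY]

counter = 5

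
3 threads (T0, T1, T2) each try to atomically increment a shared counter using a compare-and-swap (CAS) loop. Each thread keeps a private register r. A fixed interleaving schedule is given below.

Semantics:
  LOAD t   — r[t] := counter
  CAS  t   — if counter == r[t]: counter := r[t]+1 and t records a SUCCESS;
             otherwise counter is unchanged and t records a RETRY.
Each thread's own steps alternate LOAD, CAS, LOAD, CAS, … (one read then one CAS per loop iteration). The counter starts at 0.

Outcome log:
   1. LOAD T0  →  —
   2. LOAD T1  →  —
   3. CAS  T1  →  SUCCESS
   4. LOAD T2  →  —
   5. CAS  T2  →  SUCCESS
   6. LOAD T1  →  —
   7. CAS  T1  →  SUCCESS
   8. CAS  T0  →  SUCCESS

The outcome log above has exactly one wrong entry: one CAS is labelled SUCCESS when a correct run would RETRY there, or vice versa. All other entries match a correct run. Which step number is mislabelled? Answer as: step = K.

step = 8

Correct run:
T0 LOAD — after: cnt=0, r=0 — load
T1 LOAD — after: cnt=0, r=0 — load
T1 CAS — after: cnt=1, r=0 — ok
T2 LOAD — after: cnt=1, r=1 — load
T2 CAS — after: cnt=2, r=1 — ok
T1 LOAD — after: cnt=2, r=2 — load
T1 CAS — after: cnt=3, r=2 — ok
T0 CAS — after: cnt=3, r=0 — retry
Flip is step 8.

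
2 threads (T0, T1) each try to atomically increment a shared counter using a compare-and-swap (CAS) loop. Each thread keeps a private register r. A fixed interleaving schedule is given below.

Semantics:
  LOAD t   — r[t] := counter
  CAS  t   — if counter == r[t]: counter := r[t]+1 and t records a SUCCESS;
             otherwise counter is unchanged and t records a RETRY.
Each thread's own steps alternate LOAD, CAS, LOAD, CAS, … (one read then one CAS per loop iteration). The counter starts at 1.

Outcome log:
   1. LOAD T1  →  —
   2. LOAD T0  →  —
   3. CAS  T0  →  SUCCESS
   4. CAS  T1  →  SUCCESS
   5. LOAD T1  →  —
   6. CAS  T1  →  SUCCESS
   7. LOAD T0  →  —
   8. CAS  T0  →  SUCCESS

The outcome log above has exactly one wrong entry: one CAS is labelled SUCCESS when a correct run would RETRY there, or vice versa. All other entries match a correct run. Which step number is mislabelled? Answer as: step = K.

step = 4

Re-executing:
T1 LOAD — after: cnt=1, r=1 — load
T0 LOAD — after: cnt=1, r=1 — load
T0 CAS — after: cnt=2, r=1 — ok
T1 CAS — after: cnt=2, r=1 — retry
T1 LOAD — after: cnt=2, r=2 — load
T1 CAS — after: cnt=3, r=2 — ok
T0 LOAD — after: cnt=3, r=3 — load
T0 CAS — after: cnt=4, r=3 — ok
Flip is step 4.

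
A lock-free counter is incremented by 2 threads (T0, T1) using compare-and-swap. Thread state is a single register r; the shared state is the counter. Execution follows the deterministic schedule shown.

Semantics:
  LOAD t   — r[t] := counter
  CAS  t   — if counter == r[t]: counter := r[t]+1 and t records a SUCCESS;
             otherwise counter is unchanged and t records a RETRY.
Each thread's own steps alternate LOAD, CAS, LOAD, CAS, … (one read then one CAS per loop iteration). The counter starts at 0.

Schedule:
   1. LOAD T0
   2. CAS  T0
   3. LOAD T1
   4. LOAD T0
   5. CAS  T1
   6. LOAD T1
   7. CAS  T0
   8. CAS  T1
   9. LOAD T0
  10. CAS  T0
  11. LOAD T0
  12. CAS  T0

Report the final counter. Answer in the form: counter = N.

1. LOAD T0 → mem=0 r[T0]=0 [LOAD]
2. CAS T0 → mem=1 r[T0]=0 [OK]
3. LOAD T1 → mem=1 r[T1]=1 [LOAD]
4. LOAD T0 → mem=1 r[T0]=1 [LOAD]
5. CAS T1 → mem=2 r[T1]=1 [OK]
6. LOAD T1 → mem=2 r[T1]=2 [LOAD]
7. CAS T0 → mem=2 r[T0]=1 [RETRY]
8. CAS T1 → mem=3 r[T1]=2 [OK]
9. LOAD T0 → mem=3 r[T0]=3 [LOAD]
10. CAS T0 → mem=4 r[T0]=3 [OK]
11. LOAD T0 → mem=4 r[T0]=4 [LOAD]
12. CAS T0 → mem=5 r[T0]=4 [OK]

counter = 5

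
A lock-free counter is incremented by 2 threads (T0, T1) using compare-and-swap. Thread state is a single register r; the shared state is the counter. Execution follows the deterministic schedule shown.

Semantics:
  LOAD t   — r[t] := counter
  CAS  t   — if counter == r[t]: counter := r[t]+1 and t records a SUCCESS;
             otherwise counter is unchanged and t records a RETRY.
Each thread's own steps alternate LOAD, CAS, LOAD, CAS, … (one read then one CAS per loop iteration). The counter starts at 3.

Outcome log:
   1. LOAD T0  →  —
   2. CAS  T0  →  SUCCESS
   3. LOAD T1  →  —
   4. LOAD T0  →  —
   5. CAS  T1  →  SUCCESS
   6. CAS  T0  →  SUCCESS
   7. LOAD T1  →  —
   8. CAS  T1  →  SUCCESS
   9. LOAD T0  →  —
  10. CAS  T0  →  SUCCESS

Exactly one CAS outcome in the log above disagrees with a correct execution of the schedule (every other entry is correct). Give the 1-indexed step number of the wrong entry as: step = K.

step = 6

Re-executing:
1. LOAD T0 → mem=3 r[T0]=3 [LOAD]
2. CAS T0 → mem=4 r[T0]=3 [OK]
3. LOAD T1 → mem=4 r[T1]=4 [LOAD]
4. LOAD T0 → mem=4 r[T0]=4 [LOAD]
5. CAS T1 → mem=5 r[T1]=4 [OK]
6. CAS T0 → mem=5 r[T0]=4 [RETRY]
7. LOAD T1 → mem=5 r[T1]=5 [LOAD]
8. CAS T1 → mem=6 r[T1]=5 [OK]
9. LOAD T0 → mem=6 r[T0]=6 [LOAD]
10. CAS T0 → mem=7 r[T0]=6 [OK]
Flip is step 6.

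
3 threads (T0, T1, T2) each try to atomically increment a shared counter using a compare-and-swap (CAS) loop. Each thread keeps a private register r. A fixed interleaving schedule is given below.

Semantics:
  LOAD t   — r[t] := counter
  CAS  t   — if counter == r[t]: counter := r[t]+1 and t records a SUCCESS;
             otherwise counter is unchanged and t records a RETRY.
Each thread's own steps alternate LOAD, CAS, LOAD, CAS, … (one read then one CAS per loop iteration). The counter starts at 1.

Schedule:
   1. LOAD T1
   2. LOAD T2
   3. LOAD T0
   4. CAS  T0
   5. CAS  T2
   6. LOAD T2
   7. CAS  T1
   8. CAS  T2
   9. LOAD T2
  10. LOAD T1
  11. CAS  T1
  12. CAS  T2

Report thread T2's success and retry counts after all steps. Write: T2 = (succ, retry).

step 1: T1 LOAD ⇒ load; ctr=1 reg=1
step 2: T2 LOAD ⇒ load; ctr=1 reg=1
step 3: T0 LOAD ⇒ load; ctr=1 reg=1
step 4: T0 CAS ⇒ ok; ctr=2 reg=1
step 5: T2 CAS ⇒ retry; ctr=2 reg=1
step 6: T2 LOAD ⇒ load; ctr=2 reg=2
step 7: T1 CAS ⇒ retry; ctr=2 reg=1
step 8: T2 CAS ⇒ ok; ctr=3 reg=2
step 9: T2 LOAD ⇒ load; ctr=3 reg=3
step 10: T1 LOAD ⇒ load; ctr=3 reg=3
step 11: T1 CAS ⇒ ok; ctr=4 reg=3
step 12: T2 CAS ⇒ retry; ctr=4 reg=3

T2 = (1, 2)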